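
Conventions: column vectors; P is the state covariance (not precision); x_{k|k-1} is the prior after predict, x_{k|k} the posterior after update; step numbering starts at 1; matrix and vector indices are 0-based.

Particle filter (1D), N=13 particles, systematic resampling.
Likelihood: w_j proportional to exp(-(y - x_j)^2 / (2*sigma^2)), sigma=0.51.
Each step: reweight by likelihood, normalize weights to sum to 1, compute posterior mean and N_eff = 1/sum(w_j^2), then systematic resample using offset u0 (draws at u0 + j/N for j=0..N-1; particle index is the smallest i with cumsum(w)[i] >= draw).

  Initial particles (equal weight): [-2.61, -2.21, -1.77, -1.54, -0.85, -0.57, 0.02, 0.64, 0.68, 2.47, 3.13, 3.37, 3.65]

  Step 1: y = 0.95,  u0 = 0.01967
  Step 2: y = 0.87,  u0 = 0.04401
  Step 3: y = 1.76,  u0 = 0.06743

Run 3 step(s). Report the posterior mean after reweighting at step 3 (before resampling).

post_mean = 0.6633

step 1: w=[0.0000, 0.0000, 0.0000, 0.0000, 0.0010, 0.0061, 0.0990, 0.4339, 0.4537, 0.0061, 0.0001, 0.0000, 0.0000]  mean=0.5992  Neff=2.4752  idx=[6, 6, 7, 7, 7, 7, 7, 8, 8, 8, 8, 8, 8]
step 2: w=[0.0235, 0.0235, 0.0851, 0.0851, 0.0851, 0.0851, 0.0851, 0.0879, 0.0879, 0.0879, 0.0879, 0.0879, 0.0879]  mean=0.6320  Neff=11.9486  idx=[1, 2, 3, 4, 5, 6, 7, 8, 9, 10, 10, 11, 12]
step 3: w=[0.0025, 0.0751, 0.0751, 0.0751, 0.0751, 0.0751, 0.0889, 0.0889, 0.0889, 0.0889, 0.0889, 0.0889, 0.0889]  mean=0.6633  Neff=11.9783  idx=[1, 2, 3, 4, 5, 6, 7, 8, 9, 10, 11, 12, 12]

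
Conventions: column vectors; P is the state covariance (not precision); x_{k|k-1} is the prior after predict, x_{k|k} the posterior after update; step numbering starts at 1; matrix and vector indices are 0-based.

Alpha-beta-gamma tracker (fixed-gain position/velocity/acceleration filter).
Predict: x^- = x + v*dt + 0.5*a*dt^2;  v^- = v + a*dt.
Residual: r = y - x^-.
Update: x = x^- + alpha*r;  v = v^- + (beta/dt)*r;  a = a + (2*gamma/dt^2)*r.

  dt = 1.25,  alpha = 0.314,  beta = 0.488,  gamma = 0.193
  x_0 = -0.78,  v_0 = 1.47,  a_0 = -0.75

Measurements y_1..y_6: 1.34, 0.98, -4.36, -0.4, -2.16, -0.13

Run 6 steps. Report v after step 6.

step 1: x_pred=0.4716  r=0.8684  x^+=0.7443  v^+=0.8715  a^+=-0.5355
step 2: x_pred=1.4153  r=-0.4353  x^+=1.2786  v^+=0.0323  a^+=-0.6430
step 3: x_pred=0.8166  r=-5.1766  x^+=-0.8088  v^+=-2.7925  a^+=-1.9218
step 4: x_pred=-5.8009  r=5.4009  x^+=-4.1050  v^+=-3.0863  a^+=-0.5876
step 5: x_pred=-8.4219  r=6.2619  x^+=-6.4557  v^+=-1.3761  a^+=0.9593
step 6: x_pred=-7.4264  r=7.2964  x^+=-5.1353  v^+=2.6715  a^+=2.7618

v_post = 2.6715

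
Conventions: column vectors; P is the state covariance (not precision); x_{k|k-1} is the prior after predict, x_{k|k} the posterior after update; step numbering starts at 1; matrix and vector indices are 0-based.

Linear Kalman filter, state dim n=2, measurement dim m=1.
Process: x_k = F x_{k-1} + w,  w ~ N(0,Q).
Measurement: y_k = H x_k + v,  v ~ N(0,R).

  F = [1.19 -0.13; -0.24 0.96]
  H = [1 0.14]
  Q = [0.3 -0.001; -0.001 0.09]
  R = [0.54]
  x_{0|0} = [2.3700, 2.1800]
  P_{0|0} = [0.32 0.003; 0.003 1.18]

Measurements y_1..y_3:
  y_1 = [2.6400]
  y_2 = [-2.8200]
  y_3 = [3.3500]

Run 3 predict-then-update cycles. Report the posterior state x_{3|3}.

x_post = [1.5148, 0.9611]

step 1: x^-=[2.5369, 1.5240]  P^-=[0.7722 -0.2361; -0.2361 1.1945]  S=[1.2695]  K=[0.5822; -0.0543]  nu=[-0.1103]  x^+=[2.4727, 1.5300]  P^+=[0.3418 -0.1960; -0.1960 1.1908]
step 2: x^-=[2.7436, 0.8753]  P^-=[0.8649 -0.4773; -0.4773 1.2975]  S=[1.2966]  K=[0.6155; -0.2280]  nu=[-5.6862]  x^+=[-0.7560, 2.1718]  P^+=[0.3737 -0.2953; -0.2953 1.2300]
step 3: x^-=[-1.1820, 2.2664]  P^-=[0.9414 -0.6078; -0.6078 1.3812]  S=[1.3382]  K=[0.6398; -0.3097]  nu=[4.2147]  x^+=[1.5148, 0.9611]  P^+=[0.3935 -0.3426; -0.3426 1.2529]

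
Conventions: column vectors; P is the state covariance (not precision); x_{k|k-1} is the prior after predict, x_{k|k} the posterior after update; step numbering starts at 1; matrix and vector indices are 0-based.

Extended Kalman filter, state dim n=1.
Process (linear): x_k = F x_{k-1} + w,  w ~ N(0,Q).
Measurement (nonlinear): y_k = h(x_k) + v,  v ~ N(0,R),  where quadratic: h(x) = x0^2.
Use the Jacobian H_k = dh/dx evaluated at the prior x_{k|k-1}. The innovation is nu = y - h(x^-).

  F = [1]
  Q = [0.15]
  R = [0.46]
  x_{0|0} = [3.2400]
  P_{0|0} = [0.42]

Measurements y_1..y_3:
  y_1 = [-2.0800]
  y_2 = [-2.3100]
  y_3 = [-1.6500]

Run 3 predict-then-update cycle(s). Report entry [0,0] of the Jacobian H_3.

H_jac[0,0] = 0.4835

step 1: x^-=[3.2400]  P^-=[0.5700]  H_jac=[6.4800]  S=[24.3945]  K=[0.1514]  nu=[-12.5776]  x^+=[1.3356]  P^+=[0.0107]
step 2: x^-=[1.3356]  P^-=[0.1607]  H_jac=[2.6712]  S=[1.6070]  K=[0.2672]  nu=[-4.0939]  x^+=[0.2417]  P^+=[0.0460]
step 3: x^-=[0.2417]  P^-=[0.1960]  H_jac=[0.4835]  S=[0.5058]  K=[0.1873]  nu=[-1.7084]  x^+=[-0.0783]  P^+=[0.1783]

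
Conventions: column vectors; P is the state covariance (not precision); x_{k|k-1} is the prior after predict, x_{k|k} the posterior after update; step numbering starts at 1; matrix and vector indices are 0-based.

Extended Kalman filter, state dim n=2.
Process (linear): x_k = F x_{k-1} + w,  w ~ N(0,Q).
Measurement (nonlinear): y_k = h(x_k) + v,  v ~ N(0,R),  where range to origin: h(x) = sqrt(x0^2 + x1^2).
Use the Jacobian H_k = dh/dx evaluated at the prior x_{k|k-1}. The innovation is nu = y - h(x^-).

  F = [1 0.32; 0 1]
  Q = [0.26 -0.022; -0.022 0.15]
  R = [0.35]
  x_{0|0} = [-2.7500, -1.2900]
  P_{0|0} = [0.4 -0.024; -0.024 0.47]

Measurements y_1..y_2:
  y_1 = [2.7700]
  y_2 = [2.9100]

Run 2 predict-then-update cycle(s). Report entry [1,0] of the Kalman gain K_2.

step 1: x^-=[-3.1628, -1.2900]  P^-=[0.6928 0.1044; 0.1044 0.6200]  H_jac=[-0.9259 -0.3777]  S=[1.1054]  K=[-0.6160; -0.2993]  nu=[-0.6458]  x^+=[-2.7650, -1.0967]  P^+=[0.2734 -0.0994; -0.0994 0.5210]
step 2: x^-=[-3.1160, -1.0967]  P^-=[0.5231 0.0453; 0.0453 0.6710]  H_jac=[-0.9433 -0.3320]  S=[0.9178]  K=[-0.5540; -0.2893]  nu=[-0.3934]  x^+=[-2.8981, -0.9829]  P^+=[0.2414 -0.1018; -0.1018 0.5942]

K[1,0] = -0.2893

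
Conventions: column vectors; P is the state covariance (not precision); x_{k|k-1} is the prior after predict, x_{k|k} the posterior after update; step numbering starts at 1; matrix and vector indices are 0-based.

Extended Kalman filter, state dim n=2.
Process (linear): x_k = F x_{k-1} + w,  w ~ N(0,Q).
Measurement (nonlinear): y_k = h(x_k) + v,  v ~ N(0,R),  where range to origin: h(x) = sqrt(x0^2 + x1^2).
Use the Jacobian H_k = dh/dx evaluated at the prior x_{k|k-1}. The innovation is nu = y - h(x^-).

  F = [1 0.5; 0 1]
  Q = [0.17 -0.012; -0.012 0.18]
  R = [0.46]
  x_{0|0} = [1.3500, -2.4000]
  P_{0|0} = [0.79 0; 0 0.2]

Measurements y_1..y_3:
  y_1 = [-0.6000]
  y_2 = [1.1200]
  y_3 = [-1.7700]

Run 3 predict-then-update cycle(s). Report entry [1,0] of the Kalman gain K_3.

K[1,0] = -0.2791

step 1: x^-=[0.1500, -2.4000]  P^-=[1.0100 0.0880; 0.0880 0.3800]  H_jac=[0.0624 -0.9981]  S=[0.8315]  K=[-0.0299; -0.4495]  nu=[-3.0047]  x^+=[0.2397, -1.0493]  P^+=[1.0093 0.0768; 0.0768 0.2120]
step 2: x^-=[-0.2850, -1.0493]  P^-=[1.3091 0.1708; 0.1708 0.3920]  H_jac=[-0.2621 -0.9650]  S=[1.0014]  K=[-0.5072; -0.4225]  nu=[0.0327]  x^+=[-0.3015, -1.0631]  P^+=[1.0515 -0.0438; -0.0438 0.2133]
step 3: x^-=[-0.8331, -1.0631]  P^-=[1.2310 0.0509; 0.0509 0.3933]  H_jac=[-0.6168 -0.7871]  S=[1.2214]  K=[-0.6545; -0.2791]  nu=[-3.1207]  x^+=[1.2092, -0.1921]  P^+=[0.7079 -0.1722; -0.1722 0.2981]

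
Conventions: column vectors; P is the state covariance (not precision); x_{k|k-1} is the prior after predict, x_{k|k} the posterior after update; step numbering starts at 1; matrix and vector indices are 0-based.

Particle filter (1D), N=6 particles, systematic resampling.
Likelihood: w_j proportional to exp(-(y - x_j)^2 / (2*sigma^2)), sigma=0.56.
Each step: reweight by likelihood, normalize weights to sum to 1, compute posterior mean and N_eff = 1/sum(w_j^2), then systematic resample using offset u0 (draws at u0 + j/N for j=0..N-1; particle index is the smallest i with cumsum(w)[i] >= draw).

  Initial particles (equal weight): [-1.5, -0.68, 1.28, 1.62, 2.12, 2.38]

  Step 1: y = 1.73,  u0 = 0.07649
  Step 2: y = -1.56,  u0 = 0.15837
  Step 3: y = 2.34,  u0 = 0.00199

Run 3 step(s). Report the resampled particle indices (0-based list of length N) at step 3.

step 1: w=[0.0000, 0.0000, 0.2414, 0.3270, 0.2616, 0.1700]  mean=1.7978  Neff=3.8091  idx=[2, 3, 3, 4, 4, 5]
step 2: w=[0.9286, 0.0355, 0.0355, 0.0001, 0.0001, 0.0000]  mean=1.3044  Neff=1.1562  idx=[0, 0, 0, 0, 0, 2]
step 3: w=[0.1312, 0.1312, 0.1312, 0.1312, 0.1312, 0.3442]  mean=1.3970  Neff=4.8900  idx=[0, 1, 2, 3, 5, 5]

resampled_idx = [0, 1, 2, 3, 5, 5]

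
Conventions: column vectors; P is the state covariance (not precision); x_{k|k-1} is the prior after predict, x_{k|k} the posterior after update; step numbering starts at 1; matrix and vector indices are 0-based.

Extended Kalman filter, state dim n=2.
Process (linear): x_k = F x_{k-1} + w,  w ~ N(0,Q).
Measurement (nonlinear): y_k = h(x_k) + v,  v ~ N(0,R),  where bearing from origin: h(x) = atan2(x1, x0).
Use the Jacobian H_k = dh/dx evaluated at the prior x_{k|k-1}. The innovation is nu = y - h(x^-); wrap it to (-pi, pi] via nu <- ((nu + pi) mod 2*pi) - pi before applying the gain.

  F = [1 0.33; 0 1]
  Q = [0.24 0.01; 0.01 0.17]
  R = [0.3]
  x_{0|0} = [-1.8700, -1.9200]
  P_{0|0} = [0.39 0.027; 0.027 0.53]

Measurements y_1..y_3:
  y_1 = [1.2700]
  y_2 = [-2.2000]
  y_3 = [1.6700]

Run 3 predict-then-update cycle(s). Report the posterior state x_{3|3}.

x_post = [-3.7916, -0.4942]

step 1: x^-=[-2.5036, -1.9200]  P^-=[0.7055 0.2119; 0.2119 0.7000]  H_jac=[0.1929 -0.2515]  S=[0.3500]  K=[0.2366; -0.3863]  nu=[-2.5258]  x^+=[-3.1011, -0.9443]  P^+=[0.6860 0.2439; 0.2439 0.6478]
step 2: x^-=[-3.4127, -0.9443]  P^-=[1.1575 0.4676; 0.4676 0.8178]  H_jac=[0.0753 -0.2722]  S=[0.3480]  K=[-0.1153; -0.5384]  nu=[0.6716]  x^+=[-3.4902, -1.3060]  P^+=[1.1528 0.4461; 0.4461 0.7169]
step 3: x^-=[-3.9211, -1.3060]  P^-=[1.7653 0.6926; 0.6926 0.8869]  H_jac=[0.0765 -0.2296]  S=[0.3327]  K=[-0.0722; -0.4527]  nu=[-1.7931]  x^+=[-3.7916, -0.4942]  P^+=[1.7636 0.6817; 0.6817 0.8187]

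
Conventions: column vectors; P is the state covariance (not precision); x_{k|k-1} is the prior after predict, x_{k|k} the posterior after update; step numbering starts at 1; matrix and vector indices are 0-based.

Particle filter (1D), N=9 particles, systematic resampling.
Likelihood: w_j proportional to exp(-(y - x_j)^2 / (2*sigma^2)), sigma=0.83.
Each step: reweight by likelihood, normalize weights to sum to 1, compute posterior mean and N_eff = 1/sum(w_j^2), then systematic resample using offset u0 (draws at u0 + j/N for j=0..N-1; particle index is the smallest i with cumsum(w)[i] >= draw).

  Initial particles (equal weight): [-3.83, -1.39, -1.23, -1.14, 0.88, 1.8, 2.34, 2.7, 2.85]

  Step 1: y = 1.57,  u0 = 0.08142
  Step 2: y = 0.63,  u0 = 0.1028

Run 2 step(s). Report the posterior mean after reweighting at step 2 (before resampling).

step 1: w=[0.0000, 0.0006, 0.0011, 0.0016, 0.2336, 0.3175, 0.2146, 0.1306, 0.1005]  mean=1.9141  Neff=4.3752  idx=[4, 4, 5, 5, 5, 6, 6, 7, 8]
step 2: w=[0.2866, 0.2866, 0.1111, 0.1111, 0.1111, 0.0359, 0.0359, 0.0134, 0.0084]  mean=1.3322  Neff=4.8988  idx=[0, 0, 1, 1, 1, 2, 3, 4, 8]

post_mean = 1.3322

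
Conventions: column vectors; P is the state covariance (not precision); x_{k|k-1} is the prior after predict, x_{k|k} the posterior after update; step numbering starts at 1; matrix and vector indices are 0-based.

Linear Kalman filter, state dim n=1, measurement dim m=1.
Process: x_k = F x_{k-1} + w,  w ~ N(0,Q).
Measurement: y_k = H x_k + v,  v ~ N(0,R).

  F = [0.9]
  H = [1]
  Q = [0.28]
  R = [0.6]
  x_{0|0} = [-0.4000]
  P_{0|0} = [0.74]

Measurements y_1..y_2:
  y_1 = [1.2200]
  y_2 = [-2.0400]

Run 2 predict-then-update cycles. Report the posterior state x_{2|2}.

x_post = [-0.7253]

step 1: x^-=[-0.3600]  P^-=[0.8794]  S=[1.4794]  K=[0.5944]  nu=[1.5800]  x^+=[0.5792]  P^+=[0.3567]
step 2: x^-=[0.5213]  P^-=[0.5689]  S=[1.1689]  K=[0.4867]  nu=[-2.5613]  x^+=[-0.7253]  P^+=[0.2920]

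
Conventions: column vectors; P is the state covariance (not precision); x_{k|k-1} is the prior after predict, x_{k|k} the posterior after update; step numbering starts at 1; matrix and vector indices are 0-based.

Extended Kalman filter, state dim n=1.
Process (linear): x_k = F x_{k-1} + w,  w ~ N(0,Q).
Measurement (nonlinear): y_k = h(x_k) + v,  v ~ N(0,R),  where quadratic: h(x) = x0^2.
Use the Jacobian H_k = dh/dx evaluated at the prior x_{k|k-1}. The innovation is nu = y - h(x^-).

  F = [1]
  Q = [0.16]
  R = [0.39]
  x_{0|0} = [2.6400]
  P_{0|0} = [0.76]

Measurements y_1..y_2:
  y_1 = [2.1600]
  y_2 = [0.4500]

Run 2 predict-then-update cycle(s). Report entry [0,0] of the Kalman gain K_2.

step 1: x^-=[2.6400]  P^-=[0.9200]  H_jac=[5.2800]  S=[26.0381]  K=[0.1866]  nu=[-4.8096]  x^+=[1.7427]  P^+=[0.0138]
step 2: x^-=[1.7427]  P^-=[0.1738]  H_jac=[3.4855]  S=[2.5012]  K=[0.2422]  nu=[-2.5871]  x^+=[1.1162]  P^+=[0.0271]

K[0,0] = 0.2422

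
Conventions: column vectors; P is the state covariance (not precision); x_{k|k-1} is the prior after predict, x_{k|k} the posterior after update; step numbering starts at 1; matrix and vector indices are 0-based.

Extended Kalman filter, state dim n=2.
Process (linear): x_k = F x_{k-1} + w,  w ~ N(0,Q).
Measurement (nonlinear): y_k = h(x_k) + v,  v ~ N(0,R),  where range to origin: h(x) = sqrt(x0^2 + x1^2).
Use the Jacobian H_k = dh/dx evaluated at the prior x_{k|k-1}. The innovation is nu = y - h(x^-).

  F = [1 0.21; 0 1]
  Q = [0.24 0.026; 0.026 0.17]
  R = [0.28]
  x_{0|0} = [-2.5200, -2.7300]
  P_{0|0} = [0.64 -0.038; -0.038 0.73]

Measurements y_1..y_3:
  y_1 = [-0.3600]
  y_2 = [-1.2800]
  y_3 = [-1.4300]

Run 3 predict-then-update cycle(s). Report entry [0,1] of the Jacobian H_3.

H_jac[0,1] = 0.4235

step 1: x^-=[-3.0933, -2.7300]  P^-=[0.8962 0.1413; 0.1413 0.9000]  H_jac=[-0.7498 -0.6617]  S=[1.3181]  K=[-0.5807; -0.5322]  nu=[-4.4857]  x^+=[-0.4883, -0.3427]  P^+=[0.4517 -0.2661; -0.2661 0.5267]
step 2: x^-=[-0.5603, -0.3427]  P^-=[0.6032 -0.1295; -0.1295 0.6967]  H_jac=[-0.8530 -0.5218]  S=[0.7934]  K=[-0.5634; -0.3190]  nu=[-1.9368]  x^+=[0.5309, 0.2752]  P^+=[0.3514 -0.2721; -0.2721 0.6159]
step 3: x^-=[0.5887, 0.2752]  P^-=[0.5043 -0.1167; -0.1167 0.7859]  H_jac=[0.9059 0.4235]  S=[0.7452]  K=[0.5467; 0.3047]  nu=[-2.0798]  x^+=[-0.5483, -0.3585]  P^+=[0.2816 -0.2409; -0.2409 0.7167]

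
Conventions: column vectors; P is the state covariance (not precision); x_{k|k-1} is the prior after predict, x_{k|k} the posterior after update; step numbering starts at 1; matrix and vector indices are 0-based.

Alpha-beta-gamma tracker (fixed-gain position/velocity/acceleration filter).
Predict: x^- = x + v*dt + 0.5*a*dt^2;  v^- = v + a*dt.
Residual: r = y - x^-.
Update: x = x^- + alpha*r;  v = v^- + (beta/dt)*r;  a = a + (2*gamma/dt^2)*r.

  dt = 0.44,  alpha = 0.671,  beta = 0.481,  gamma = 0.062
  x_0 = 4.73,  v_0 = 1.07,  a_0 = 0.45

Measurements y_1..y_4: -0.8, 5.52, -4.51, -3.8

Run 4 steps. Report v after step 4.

step 1: x_pred=5.2444  r=-6.0444  x^+=1.1886  v^+=-5.3396  a^+=-3.4214
step 2: x_pred=-1.4920  r=7.0120  x^+=3.2130  v^+=0.8204  a^+=1.0698
step 3: x_pred=3.6776  r=-8.1876  x^+=-1.8163  v^+=-7.6594  a^+=-4.1743
step 4: x_pred=-5.5905  r=1.7905  x^+=-4.3891  v^+=-7.5388  a^+=-3.0275

v_post = -7.5388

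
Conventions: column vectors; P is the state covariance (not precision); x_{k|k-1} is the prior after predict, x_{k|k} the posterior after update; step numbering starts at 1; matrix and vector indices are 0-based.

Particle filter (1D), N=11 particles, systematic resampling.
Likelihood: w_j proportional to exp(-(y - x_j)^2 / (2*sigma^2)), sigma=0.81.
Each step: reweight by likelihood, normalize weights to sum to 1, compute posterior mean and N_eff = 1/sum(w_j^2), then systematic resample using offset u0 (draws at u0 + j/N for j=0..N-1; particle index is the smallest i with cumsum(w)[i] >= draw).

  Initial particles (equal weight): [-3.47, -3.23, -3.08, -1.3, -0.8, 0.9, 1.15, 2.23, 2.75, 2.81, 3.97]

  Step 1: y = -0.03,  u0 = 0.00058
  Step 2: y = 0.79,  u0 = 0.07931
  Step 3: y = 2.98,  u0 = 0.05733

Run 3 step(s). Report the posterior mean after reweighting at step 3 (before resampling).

post_mean = 1.0460

step 1: w=[0.0001, 0.0002, 0.0005, 0.1608, 0.3499, 0.2844, 0.1902, 0.0112, 0.0015, 0.0012, 0.0000]  mean=0.0159  Neff=3.7668  idx=[2, 3, 4, 4, 4, 4, 5, 5, 5, 6, 6]
step 2: w=[0.0000, 0.0066, 0.0270, 0.0270, 0.0270, 0.0270, 0.1834, 0.1834, 0.1834, 0.1677, 0.1677]  mean=0.7859  Neff=6.2468  idx=[4, 6, 6, 7, 7, 8, 8, 9, 9, 10, 10]
step 3: w=[0.0000, 0.0693, 0.0693, 0.0693, 0.0693, 0.0693, 0.0693, 0.1460, 0.1460, 0.1460, 0.1460]  mean=1.0460  Neff=8.7636  idx=[1, 3, 4, 5, 7, 7, 8, 8, 9, 10, 10]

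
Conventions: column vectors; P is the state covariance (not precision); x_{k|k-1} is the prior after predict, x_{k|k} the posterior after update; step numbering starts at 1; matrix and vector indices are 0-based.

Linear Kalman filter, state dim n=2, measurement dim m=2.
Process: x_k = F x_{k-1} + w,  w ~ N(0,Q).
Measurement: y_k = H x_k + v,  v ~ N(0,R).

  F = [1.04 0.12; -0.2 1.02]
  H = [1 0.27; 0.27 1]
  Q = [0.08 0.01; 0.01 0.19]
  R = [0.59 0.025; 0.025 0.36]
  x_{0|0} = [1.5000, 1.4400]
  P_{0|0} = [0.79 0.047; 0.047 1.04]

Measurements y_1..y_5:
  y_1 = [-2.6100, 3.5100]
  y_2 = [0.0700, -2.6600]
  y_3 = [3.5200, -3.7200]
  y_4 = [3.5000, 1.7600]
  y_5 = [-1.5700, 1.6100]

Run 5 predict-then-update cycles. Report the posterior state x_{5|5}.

step 1: x^-=[1.7328, 1.1688]  P^-=[0.9612 0.0217; 0.0217 1.2844]  S=[1.6565 0.6546; 0.6546 1.7262]  K=[0.6109 -0.0688; -0.0858 0.7800]  nu=[-4.6584, 1.8733]  x^+=[-1.2420, 3.0295]  P^+=[0.3897 -0.1147; -0.1147 0.3096]
step 2: x^-=[-0.9282, 3.3385]  P^-=[0.4773 -0.1521; -0.1521 0.5745]  S=[1.0271 0.1458; 0.1458 0.8872]  K=[0.4387 -0.0983; -0.0844 0.6152]  nu=[0.0968, -5.7479]  x^+=[-0.3209, -0.2055]  P^+=[0.2837 -0.1010; -0.1010 0.2466]
step 3: x^-=[-0.3584, -0.1454]  P^-=[0.3651 -0.1235; -0.1235 0.4991]  S=[0.9248 0.1258; 0.1258 0.8190]  K=[0.3707 -0.0874; -0.0666 0.5789]  nu=[3.9176, -3.4778]  x^+=[1.3976, -2.4198]  P^+=[0.2400 -0.0870; -0.0870 0.2302]
step 4: x^-=[1.1632, -2.7477]  P^-=[0.3212 -0.1019; -0.1019 0.4746]  S=[0.8907 0.1305; 0.1305 0.8030]  K=[0.3406 -0.0743; -0.0534 0.5655]  nu=[3.0787, 4.1936]  x^+=[1.9001, -0.5407]  P^+=[0.2200 -0.0776; -0.0776 0.2232]
step 5: x^-=[1.9112, -0.9316]  P^-=[0.3018 -0.0889; -0.0889 0.4627]  S=[0.8775 0.1360; 0.1360 0.7967]  K=[0.3267 -0.0651; -0.0455 0.5584]  nu=[-3.2297, 2.0255]  x^+=[0.7242, 0.3466]  P^+=[0.2106 -0.0721; -0.0721 0.2194]

x_post = [0.7242, 0.3466]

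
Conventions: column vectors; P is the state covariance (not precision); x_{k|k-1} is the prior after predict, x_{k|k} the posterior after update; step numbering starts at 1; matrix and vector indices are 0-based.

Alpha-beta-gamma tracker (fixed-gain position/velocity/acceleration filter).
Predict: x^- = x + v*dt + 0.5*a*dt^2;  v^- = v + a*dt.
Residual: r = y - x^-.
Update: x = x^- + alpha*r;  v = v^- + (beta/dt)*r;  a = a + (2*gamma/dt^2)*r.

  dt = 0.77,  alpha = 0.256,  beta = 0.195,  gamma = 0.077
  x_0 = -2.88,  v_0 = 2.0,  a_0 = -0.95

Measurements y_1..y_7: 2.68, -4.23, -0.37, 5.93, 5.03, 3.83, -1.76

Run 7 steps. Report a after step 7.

a_post = -0.9100

step 1: x_pred=-1.6216  r=4.3016  x^+=-0.5204  v^+=2.3579  a^+=0.1673
step 2: x_pred=1.3447  r=-5.5747  x^+=-0.0824  v^+=1.0749  a^+=-1.2807
step 3: x_pred=0.3656  r=-0.7356  x^+=0.1773  v^+=-0.0975  a^+=-1.4718
step 4: x_pred=-0.3341  r=6.2641  x^+=1.2695  v^+=0.3556  a^+=0.1553
step 5: x_pred=1.5894  r=3.4406  x^+=2.4702  v^+=1.3465  a^+=1.0489
step 6: x_pred=3.8179  r=0.0121  x^+=3.8210  v^+=2.1572  a^+=1.0521
step 7: x_pred=5.7940  r=-7.5540  x^+=3.8602  v^+=1.0543  a^+=-0.9100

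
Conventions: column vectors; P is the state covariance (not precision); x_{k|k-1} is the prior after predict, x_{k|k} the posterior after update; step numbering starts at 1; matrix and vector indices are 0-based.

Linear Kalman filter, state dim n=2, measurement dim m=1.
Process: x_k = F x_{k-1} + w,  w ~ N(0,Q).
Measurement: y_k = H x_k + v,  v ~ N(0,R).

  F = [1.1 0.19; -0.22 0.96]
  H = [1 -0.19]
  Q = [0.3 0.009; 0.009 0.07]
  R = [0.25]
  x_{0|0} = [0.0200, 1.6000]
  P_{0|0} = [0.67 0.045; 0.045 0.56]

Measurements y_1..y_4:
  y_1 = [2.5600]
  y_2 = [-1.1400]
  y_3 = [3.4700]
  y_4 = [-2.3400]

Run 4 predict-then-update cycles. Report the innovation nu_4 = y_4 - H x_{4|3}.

innov = [-5.3216]

step 1: x^-=[0.3260, 1.5316]  P^-=[1.1497 -0.0054; -0.0054 0.5995]  S=[1.4234]  K=[0.8084; -0.0838]  nu=[2.5250]  x^+=[2.3673, 1.3200]  P^+=[0.2194 0.0911; 0.0911 0.5895]
step 2: x^-=[2.8549, 0.7464]  P^-=[0.6248 0.1558; 0.1558 0.5855]  S=[0.8368]  K=[0.7113; 0.0532]  nu=[-3.8530]  x^+=[0.1140, 0.5413]  P^+=[0.2014 0.1241; 0.1241 0.5831]
step 3: x^-=[0.2283, 0.4946]  P^-=[0.6166 0.1925; 0.1925 0.5647]  S=[0.8139]  K=[0.7127; 0.1047]  nu=[3.3357]  x^+=[2.6057, 0.8437]  P^+=[0.2032 0.1318; 0.1318 0.5558]
step 4: x^-=[3.0265, 0.2367]  P^-=[0.6210 0.1948; 0.1948 0.5364]  S=[0.8164]  K=[0.7154; 0.1138]  nu=[-5.3216]  x^+=[-0.7805, -0.3690]  P^+=[0.2032 0.1284; 0.1284 0.5258]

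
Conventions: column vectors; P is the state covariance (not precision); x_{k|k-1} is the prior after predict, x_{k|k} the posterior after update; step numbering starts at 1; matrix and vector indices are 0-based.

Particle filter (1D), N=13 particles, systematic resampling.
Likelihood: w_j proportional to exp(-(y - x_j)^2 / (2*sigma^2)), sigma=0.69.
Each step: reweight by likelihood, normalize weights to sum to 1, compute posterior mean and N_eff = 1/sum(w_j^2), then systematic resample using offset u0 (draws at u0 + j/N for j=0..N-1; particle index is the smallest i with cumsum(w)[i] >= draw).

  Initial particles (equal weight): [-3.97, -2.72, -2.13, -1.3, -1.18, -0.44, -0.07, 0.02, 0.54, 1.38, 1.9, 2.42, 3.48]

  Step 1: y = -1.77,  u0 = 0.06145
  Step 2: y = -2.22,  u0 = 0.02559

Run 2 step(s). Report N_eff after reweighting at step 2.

step 1: w=[0.0021, 0.1294, 0.2913, 0.2647, 0.2316, 0.0521, 0.0160, 0.0115, 0.0012, 0.0000, 0.0000, 0.0000, 0.0000]  mean=-1.6212  Neff=4.3777  idx=[1, 2, 2, 2, 2, 3, 3, 3, 3, 4, 4, 4, 6]
step 2: w=[0.1046, 0.1349, 0.1349, 0.1349, 0.1349, 0.0559, 0.0559, 0.0559, 0.0559, 0.0437, 0.0437, 0.0437, 0.0011]  mean=-1.8794  Neff=9.8076  idx=[0, 0, 1, 2, 2, 3, 3, 4, 4, 6, 7, 9, 10]

N_eff = 9.8076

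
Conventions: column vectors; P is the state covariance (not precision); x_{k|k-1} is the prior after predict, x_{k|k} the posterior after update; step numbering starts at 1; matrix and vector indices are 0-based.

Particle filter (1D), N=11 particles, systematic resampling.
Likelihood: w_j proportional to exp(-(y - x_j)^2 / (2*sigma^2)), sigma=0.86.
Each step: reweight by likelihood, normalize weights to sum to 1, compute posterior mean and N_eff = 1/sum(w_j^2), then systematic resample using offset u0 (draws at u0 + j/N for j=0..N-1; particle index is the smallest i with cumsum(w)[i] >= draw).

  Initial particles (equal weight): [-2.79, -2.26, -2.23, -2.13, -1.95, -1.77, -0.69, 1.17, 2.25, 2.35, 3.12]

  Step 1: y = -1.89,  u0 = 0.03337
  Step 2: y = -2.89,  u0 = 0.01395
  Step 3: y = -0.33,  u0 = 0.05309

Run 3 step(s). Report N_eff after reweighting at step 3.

step 1: w=[0.1007, 0.1587, 0.1610, 0.1674, 0.1737, 0.1724, 0.0658, 0.0003, 0.0000, 0.0000, 0.0000]  mean=-2.0441  Neff=6.5148  idx=[0, 1, 1, 2, 2, 3, 3, 4, 4, 5, 6]
step 2: w=[0.1433, 0.1103, 0.1103, 0.1075, 0.1075, 0.0976, 0.0976, 0.0794, 0.0794, 0.0618, 0.0055]  mean=-2.2160  Neff=9.6660  idx=[0, 0, 1, 2, 3, 3, 4, 5, 6, 7, 8]
step 3: w=[0.0164, 0.0164, 0.0791, 0.0791, 0.0855, 0.0855, 0.0855, 0.1098, 0.1098, 0.1665, 0.1665]  mean=-2.1379  Neff=8.7333  idx=[2, 3, 4, 5, 6, 7, 8, 9, 9, 10, 10]

N_eff = 8.7333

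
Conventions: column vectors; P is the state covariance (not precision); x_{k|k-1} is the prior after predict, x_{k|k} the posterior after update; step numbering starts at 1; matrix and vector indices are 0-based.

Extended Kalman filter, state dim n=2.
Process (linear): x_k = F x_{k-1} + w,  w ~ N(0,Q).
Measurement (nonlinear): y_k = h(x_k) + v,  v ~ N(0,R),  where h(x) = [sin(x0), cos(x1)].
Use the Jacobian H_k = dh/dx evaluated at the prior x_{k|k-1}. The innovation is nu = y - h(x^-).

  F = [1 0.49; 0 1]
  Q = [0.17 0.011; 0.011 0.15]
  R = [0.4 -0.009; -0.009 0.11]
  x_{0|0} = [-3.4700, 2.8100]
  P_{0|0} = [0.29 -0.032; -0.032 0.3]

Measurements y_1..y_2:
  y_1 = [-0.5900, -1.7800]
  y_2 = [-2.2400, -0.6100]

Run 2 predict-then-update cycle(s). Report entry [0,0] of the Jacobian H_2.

H_jac[0,0] = 0.9569

step 1: x^-=[-2.0931, 2.8100]  P^-=[0.5007 0.1260; 0.1260 0.4500]  H_jac=[-0.4989 0.0000; 0.0000 -0.3255]  S=[0.5246 0.0115; 0.0115 0.1577]  K=[-0.4712 -0.2259; -0.0997 -0.9218]  nu=[0.2767, -0.8345]  x^+=[-2.0350, 3.5516]  P^+=[0.3737 0.0633; 0.0633 0.3087]
step 2: x^-=[-0.2947, 3.5516]  P^-=[0.6799 0.2256; 0.2256 0.4587]  H_jac=[0.9569 0.0000; 0.0000 0.3986]  S=[1.0225 0.0770; 0.0770 0.1829]  K=[0.6188 0.2310; 0.1402 0.9407]  nu=[-1.9496, 0.3071]  x^+=[-1.4302, 3.5672]  P^+=[0.2565 0.0498; 0.0498 0.2564]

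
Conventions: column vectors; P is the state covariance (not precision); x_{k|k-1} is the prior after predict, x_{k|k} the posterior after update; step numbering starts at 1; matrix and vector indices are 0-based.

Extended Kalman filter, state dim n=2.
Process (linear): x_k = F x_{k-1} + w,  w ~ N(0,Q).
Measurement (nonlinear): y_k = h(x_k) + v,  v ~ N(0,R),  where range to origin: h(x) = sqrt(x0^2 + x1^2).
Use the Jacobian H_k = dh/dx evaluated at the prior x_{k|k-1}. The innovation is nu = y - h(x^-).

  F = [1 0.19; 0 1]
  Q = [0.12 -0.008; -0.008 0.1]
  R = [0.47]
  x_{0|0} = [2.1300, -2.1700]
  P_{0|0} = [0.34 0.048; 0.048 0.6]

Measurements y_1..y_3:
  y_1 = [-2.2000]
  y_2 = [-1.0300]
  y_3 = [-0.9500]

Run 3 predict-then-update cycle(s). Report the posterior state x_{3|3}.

step 1: x^-=[1.7177, -2.1700]  P^-=[0.4999 0.1540; 0.1540 0.7000]  H_jac=[0.6207 -0.7841]  S=[0.9430]  K=[0.2010; -0.4807]  nu=[-4.9676]  x^+=[0.7194, 0.2177]  P^+=[0.4618 0.2451; 0.2451 0.4821]
step 2: x^-=[0.7608, 0.2177]  P^-=[0.6924 0.3287; 0.3287 0.5821]  H_jac=[0.9614 0.2751]  S=[1.3279]  K=[0.5694; 0.3586]  nu=[-1.8213]  x^+=[-0.2762, -0.4354]  P^+=[0.2619 0.0576; 0.0576 0.4114]
step 3: x^-=[-0.3590, -0.4354]  P^-=[0.4186 0.1277; 0.1277 0.5114]  H_jac=[-0.6361 -0.7716]  S=[1.0692]  K=[-0.3412; -0.4450]  nu=[-1.5143]  x^+=[0.1577, 0.2385]  P^+=[0.2941 -0.0346; -0.0346 0.2996]

x_post = [0.1577, 0.2385]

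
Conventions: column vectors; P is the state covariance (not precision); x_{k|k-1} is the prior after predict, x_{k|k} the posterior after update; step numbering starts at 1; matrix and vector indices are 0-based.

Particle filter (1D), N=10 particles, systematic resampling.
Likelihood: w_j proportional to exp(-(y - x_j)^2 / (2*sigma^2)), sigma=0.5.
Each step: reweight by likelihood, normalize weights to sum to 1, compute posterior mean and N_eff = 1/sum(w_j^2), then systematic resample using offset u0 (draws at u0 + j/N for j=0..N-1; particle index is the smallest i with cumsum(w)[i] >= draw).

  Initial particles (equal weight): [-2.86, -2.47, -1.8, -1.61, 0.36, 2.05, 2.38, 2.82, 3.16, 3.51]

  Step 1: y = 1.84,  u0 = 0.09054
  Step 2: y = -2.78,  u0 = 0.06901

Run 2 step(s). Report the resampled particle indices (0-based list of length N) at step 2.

step 1: w=[0.0000, 0.0000, 0.0000, 0.0000, 0.0075, 0.5492, 0.3348, 0.0879, 0.0184, 0.0023]  mean=2.2392  Neff=2.3708  idx=[5, 5, 5, 5, 5, 6, 6, 6, 6, 8]
step 2: w=[0.1998, 0.1998, 0.1998, 0.1998, 0.1998, 0.0003, 0.0003, 0.0003, 0.0003, 0.0000]  mean=2.0504  Neff=5.0110  idx=[0, 0, 1, 1, 2, 2, 3, 3, 4, 4]

resampled_idx = [0, 0, 1, 1, 2, 2, 3, 3, 4, 4]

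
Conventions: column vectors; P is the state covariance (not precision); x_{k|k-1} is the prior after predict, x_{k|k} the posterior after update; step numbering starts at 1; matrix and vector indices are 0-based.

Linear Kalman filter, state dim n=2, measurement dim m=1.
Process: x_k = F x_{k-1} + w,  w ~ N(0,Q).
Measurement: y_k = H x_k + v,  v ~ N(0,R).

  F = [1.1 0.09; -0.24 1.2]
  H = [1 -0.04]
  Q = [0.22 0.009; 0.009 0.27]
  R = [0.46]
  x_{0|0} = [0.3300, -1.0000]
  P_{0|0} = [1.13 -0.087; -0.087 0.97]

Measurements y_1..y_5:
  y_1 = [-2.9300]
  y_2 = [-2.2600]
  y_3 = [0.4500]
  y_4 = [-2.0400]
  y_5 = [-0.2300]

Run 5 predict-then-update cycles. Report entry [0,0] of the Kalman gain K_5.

K[0,0] = 0.6043

step 1: x^-=[0.2730, -1.2792]  P^-=[1.5779 -0.2975; -0.2975 1.7820]  S=[2.0646]  K=[0.7700; -0.1786]  nu=[-3.2542]  x^+=[-2.2329, -0.6979]  P^+=[0.3537 -0.0135; -0.0135 1.7161]
step 2: x^-=[-2.5190, -0.3016]  P^-=[0.6592 0.0834; 0.0834 2.7694]  S=[1.1169]  K=[0.5872; -0.0245]  nu=[0.2469]  x^+=[-2.3740, -0.3076]  P^+=[0.2741 0.0995; 0.0995 2.7687]
step 3: x^-=[-2.6391, 0.2006]  P^-=[0.5938 0.3648; 0.3648 4.2154]  S=[1.0313]  K=[0.5616; 0.1902]  nu=[3.0971]  x^+=[-0.8998, 0.7898]  P^+=[0.2685 0.2546; 0.2546 4.1781]
step 4: x^-=[-0.9187, 1.1637]  P^-=[0.6292 0.7200; 0.7200 6.1553]  S=[1.0414]  K=[0.5765; 0.4549]  nu=[-1.0747]  x^+=[-1.5383, 0.6748]  P^+=[0.2831 0.4469; 0.4469 5.9397]
step 5: x^-=[-1.6314, 1.1789]  P^-=[0.6991 1.1560; 1.1560 8.5821]  S=[1.0803]  K=[0.6043; 0.7522]  nu=[1.4485]  x^+=[-0.7560, 2.2686]  P^+=[0.3046 0.6649; 0.6649 7.9708]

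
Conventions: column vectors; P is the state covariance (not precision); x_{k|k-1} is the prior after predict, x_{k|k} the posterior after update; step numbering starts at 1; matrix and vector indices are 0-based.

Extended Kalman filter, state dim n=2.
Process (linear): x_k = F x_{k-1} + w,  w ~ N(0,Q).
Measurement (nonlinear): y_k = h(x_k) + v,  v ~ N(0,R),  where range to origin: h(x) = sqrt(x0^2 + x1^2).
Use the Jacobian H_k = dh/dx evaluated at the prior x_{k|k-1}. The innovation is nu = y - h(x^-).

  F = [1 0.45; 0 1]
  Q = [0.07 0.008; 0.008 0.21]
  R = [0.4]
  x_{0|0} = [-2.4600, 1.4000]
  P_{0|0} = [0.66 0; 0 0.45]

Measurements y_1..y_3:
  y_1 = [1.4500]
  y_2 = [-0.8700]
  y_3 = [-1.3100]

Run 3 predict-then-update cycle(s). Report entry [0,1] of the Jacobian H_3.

H_jac[0,1] = 0.2943

step 1: x^-=[-1.8300, 1.4000]  P^-=[0.8211 0.2105; 0.2105 0.6600]  H_jac=[-0.7942 0.6076]  S=[0.9585]  K=[-0.5470; 0.2440]  nu=[-0.8541]  x^+=[-1.3628, 1.1916]  P^+=[0.5344 0.3384; 0.3384 0.6030]
step 2: x^-=[-0.8266, 1.1916]  P^-=[1.0310 0.6177; 0.6177 0.8130]  H_jac=[-0.5700 0.8217]  S=[0.7052]  K=[-0.1136; 0.4479]  nu=[-2.3202]  x^+=[-0.5631, 0.1523]  P^+=[1.0219 0.6536; 0.6536 0.6714]
step 3: x^-=[-0.4946, 0.1523]  P^-=[1.8161 0.9638; 0.9638 0.8814]  H_jac=[-0.9557 0.2943]  S=[1.5932]  K=[-0.9115; -0.4154]  nu=[-1.8275]  x^+=[1.1712, 0.9113]  P^+=[0.4925 0.3606; 0.3606 0.6066]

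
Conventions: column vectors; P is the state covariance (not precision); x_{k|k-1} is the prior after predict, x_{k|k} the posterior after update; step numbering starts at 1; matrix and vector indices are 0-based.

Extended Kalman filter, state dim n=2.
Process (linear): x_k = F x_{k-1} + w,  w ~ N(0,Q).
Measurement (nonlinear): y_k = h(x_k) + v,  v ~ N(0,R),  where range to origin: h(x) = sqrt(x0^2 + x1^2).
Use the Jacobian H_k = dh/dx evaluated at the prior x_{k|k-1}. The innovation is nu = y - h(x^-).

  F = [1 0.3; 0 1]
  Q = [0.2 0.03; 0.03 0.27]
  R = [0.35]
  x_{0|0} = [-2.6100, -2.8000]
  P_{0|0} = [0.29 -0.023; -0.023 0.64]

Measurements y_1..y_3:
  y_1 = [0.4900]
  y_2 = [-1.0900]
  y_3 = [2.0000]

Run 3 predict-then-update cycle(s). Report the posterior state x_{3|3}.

x_post = [-0.0947, 1.5563]

step 1: x^-=[-3.4500, -2.8000]  P^-=[0.5338 0.1990; 0.1990 0.9100]  H_jac=[-0.7765 -0.6302]  S=[1.2279]  K=[-0.4397; -0.5928]  nu=[-3.9533]  x^+=[-1.7119, -0.4564]  P^+=[0.2964 -0.1211; -0.1211 0.4784]
step 2: x^-=[-1.8488, -0.4564]  P^-=[0.4669 0.0525; 0.0525 0.7484]  H_jac=[-0.9709 -0.2396]  S=[0.8574]  K=[-0.5433; -0.2686]  nu=[-2.9943]  x^+=[-0.2221, 0.3479]  P^+=[0.2138 -0.0726; -0.0726 0.6866]
step 3: x^-=[-0.1177, 0.3479]  P^-=[0.4320 0.1633; 0.1633 0.9566]  H_jac=[-0.3205 0.9472]  S=[1.1535]  K=[0.0141; 0.7401]  nu=[1.6328]  x^+=[-0.0947, 1.5563]  P^+=[0.4318 0.1513; 0.1513 0.3247]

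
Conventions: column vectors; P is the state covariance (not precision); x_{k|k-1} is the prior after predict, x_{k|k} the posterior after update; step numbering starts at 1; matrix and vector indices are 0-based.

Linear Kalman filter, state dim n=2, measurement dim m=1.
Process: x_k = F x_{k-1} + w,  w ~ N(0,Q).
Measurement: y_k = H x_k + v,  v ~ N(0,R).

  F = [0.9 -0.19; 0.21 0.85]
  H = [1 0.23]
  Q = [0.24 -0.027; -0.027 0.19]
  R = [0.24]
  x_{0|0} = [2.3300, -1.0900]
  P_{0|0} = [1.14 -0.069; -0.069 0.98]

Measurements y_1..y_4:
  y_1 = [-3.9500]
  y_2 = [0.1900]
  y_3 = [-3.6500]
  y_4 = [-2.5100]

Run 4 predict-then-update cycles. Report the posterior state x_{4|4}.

step 1: x^-=[2.3041, -0.4372]  P^-=[1.2224 -0.0198; -0.0198 0.9237]  S=[1.5021]  K=[0.8107; 0.1282]  nu=[-6.1535]  x^+=[-2.6848, -1.2262]  P^+=[0.2351 -0.1760; -0.1760 0.8990]
step 2: x^-=[-2.1833, -1.6061]  P^-=[0.5230 -0.2554; -0.2554 0.7871]  S=[0.6872]  K=[0.6756; -0.1082]  nu=[2.7427]  x^+=[-0.3302, -1.9029]  P^+=[0.2093 -0.2051; -0.2051 0.7790]
step 3: x^-=[0.0643, -1.6868]  P^-=[0.5078 -0.2620; -0.2620 0.6888]  S=[0.6638]  K=[0.6743; -0.1560]  nu=[-3.3264]  x^+=[-2.1787, -1.1678]  P^+=[0.2060 -0.1922; -0.1922 0.6727]
step 4: x^-=[-1.7389, -1.4501]  P^-=[0.4969 -0.2360; -0.2360 0.6165]  S=[0.6609]  K=[0.6697; -0.1426]  nu=[-0.4375]  x^+=[-2.0319, -1.3878]  P^+=[0.2005 -0.1729; -0.1729 0.6031]

x_post = [-2.0319, -1.3878]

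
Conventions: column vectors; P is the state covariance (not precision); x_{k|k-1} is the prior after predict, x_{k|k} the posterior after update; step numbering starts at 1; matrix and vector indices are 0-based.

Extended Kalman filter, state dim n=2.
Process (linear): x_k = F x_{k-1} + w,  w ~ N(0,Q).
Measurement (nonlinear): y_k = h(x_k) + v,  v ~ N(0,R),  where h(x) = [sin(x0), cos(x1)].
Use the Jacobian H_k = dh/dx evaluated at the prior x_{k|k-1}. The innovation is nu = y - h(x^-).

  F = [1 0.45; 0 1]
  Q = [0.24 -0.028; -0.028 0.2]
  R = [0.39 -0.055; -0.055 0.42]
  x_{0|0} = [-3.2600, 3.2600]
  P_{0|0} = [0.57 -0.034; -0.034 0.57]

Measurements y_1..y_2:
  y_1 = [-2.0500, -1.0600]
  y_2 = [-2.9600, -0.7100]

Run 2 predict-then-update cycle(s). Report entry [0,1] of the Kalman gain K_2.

K[0,1] = 0.1405

step 1: x^-=[-1.7930, 3.2600]  P^-=[0.8948 0.1945; 0.1945 0.7700]  H_jac=[-0.2204 0.0000; 0.0000 0.1181]  S=[0.4335 -0.0601; -0.0601 0.4307]  K=[-0.4564 -0.0103; -0.0710 0.2013]  nu=[-1.0746, -0.0670]  x^+=[-1.3019, 3.3228]  P^+=[0.8051 0.1759; 0.1759 0.7486]
step 2: x^-=[0.1934, 3.3228]  P^-=[1.3550 0.4848; 0.4848 0.9486]  H_jac=[0.9814 0.0000; 0.0000 0.1802]  S=[1.6949 0.0307; 0.0307 0.4508]  K=[0.7820 0.1405; 0.2741 0.3606]  nu=[-3.1522, 0.2736]  x^+=[-2.2331, 2.5573]  P^+=[0.3029 0.0887; 0.0887 0.7566]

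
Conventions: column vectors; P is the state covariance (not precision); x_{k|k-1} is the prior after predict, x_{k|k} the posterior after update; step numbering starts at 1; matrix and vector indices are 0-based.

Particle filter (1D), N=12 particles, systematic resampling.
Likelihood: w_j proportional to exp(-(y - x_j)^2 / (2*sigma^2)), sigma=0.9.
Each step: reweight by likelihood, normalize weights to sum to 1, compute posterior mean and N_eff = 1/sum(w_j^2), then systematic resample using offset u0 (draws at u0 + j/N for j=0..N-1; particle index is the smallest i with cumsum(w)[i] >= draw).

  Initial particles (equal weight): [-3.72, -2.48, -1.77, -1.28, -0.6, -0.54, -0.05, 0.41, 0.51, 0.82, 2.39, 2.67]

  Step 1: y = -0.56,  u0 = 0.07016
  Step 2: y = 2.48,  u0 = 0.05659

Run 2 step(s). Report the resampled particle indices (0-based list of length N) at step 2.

resampled_idx = [7, 9, 9, 9, 10, 10, 11, 11, 11, 11, 11, 11]

step 1: w=[0.0004, 0.0188, 0.0743, 0.1331, 0.1832, 0.1833, 0.1562, 0.1026, 0.0904, 0.0566, 0.0009, 0.0003]  mean=-0.4293  Neff=7.2974  idx=[2, 3, 4, 4, 4, 5, 5, 6, 6, 7, 8, 9]
step 2: w=[0.0000, 0.0004, 0.0072, 0.0072, 0.0072, 0.0090, 0.0090, 0.0482, 0.0482, 0.1779, 0.2283, 0.4574]  mean=0.5364  Neff=3.3563  idx=[7, 9, 9, 9, 10, 10, 11, 11, 11, 11, 11, 11]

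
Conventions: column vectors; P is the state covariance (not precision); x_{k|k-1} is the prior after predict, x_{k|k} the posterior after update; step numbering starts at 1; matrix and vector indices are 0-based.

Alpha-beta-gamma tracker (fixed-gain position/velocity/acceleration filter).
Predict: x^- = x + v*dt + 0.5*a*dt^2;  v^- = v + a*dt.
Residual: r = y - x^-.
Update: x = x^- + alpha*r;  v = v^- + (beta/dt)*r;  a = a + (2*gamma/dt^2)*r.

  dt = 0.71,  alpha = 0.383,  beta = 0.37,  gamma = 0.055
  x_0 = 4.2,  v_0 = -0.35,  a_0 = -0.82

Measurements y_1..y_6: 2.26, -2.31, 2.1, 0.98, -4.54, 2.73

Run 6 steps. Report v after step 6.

step 1: x_pred=3.7448  r=-1.4848  x^+=3.1761  v^+=-1.7060  a^+=-1.1440
step 2: x_pred=1.6765  r=-3.9865  x^+=0.1497  v^+=-4.5957  a^+=-2.0139
step 3: x_pred=-3.6209  r=5.7209  x^+=-1.4298  v^+=-3.0443  a^+=-0.7656
step 4: x_pred=-3.7842  r=4.7642  x^+=-1.9595  v^+=-1.1051  a^+=0.2740
step 5: x_pred=-2.6750  r=-1.8650  x^+=-3.3893  v^+=-1.8824  a^+=-0.1329
step 6: x_pred=-4.7593  r=7.4893  x^+=-1.8909  v^+=1.9261  a^+=1.5013

v_post = 1.9261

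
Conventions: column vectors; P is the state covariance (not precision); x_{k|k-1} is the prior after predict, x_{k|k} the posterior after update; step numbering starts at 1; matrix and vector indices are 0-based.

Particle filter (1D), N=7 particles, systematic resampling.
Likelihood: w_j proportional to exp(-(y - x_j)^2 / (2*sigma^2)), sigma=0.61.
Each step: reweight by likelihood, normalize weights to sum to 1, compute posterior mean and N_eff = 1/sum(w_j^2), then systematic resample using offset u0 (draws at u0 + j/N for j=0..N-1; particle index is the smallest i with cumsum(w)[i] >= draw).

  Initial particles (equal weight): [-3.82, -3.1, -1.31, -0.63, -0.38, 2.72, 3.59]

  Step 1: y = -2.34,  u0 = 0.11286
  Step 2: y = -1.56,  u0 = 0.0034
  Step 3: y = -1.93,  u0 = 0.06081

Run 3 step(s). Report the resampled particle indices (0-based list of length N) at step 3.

resampled_idx = [1, 2, 2, 3, 4, 5, 6]

step 1: w=[0.0677, 0.5910, 0.3087, 0.0252, 0.0074, 0.0000, 0.0000]  mean=-2.5137  Neff=2.2229  idx=[1, 1, 1, 1, 2, 2, 3]
step 2: w=[0.0178, 0.0178, 0.0178, 0.0178, 0.3968, 0.3968, 0.1350]  mean=-1.3458  Neff=2.9899  idx=[0, 4, 4, 4, 5, 5, 5]
step 3: w=[0.0425, 0.1596, 0.1596, 0.1596, 0.1596, 0.1596, 0.1596]  mean=-1.3861  Neff=6.4681  idx=[1, 2, 2, 3, 4, 5, 6]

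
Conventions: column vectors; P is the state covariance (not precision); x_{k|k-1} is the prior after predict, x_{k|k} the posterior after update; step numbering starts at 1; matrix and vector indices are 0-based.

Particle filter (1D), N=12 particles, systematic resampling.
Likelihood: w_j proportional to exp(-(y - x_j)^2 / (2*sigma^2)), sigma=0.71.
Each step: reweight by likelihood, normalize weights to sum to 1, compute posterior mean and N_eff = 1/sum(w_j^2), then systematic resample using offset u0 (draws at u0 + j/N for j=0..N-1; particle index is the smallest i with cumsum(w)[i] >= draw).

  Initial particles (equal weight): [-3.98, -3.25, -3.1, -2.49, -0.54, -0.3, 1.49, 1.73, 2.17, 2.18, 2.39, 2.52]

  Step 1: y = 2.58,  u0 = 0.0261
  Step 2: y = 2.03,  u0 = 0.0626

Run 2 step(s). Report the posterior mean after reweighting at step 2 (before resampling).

step 1: w=[0.0000, 0.0000, 0.0000, 0.0000, 0.0000, 0.0001, 0.0690, 0.1096, 0.1899, 0.1914, 0.2165, 0.2235]  mean=2.2024  Neff=5.3677  idx=[6, 7, 8, 8, 8, 9, 9, 10, 10, 10, 11, 11]
step 2: w=[0.0695, 0.0849, 0.0910, 0.0910, 0.0910, 0.0908, 0.0908, 0.0816, 0.0816, 0.0816, 0.0731, 0.0731]  mean=2.1923  Neff=11.9003  idx=[0, 1, 2, 3, 4, 5, 6, 7, 8, 9, 10, 11]

post_mean = 2.1923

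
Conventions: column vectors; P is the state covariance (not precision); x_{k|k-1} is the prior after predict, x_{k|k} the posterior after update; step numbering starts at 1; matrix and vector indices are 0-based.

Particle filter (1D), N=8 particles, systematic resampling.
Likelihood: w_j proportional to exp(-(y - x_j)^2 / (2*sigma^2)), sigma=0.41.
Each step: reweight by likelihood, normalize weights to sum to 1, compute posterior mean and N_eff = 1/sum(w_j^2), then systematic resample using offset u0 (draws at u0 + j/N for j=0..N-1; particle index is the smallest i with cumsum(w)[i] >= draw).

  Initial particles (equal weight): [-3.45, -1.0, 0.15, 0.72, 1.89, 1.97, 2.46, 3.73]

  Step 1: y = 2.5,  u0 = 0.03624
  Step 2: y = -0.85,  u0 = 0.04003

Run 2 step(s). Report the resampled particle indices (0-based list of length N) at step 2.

step 1: w=[0.0000, 0.0000, 0.0000, 0.0000, 0.1867, 0.2449, 0.5621, 0.0063]  mean=2.2415  Neff=2.4343  idx=[4, 4, 5, 5, 6, 6, 6, 6]
step 2: w=[0.3948, 0.3948, 0.1052, 0.1052, 0.0000, 0.0000, 0.0000, 0.0000]  mean=1.9069  Neff=2.9951  idx=[0, 0, 0, 1, 1, 1, 2, 3]

resampled_idx = [0, 0, 0, 1, 1, 1, 2, 3]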